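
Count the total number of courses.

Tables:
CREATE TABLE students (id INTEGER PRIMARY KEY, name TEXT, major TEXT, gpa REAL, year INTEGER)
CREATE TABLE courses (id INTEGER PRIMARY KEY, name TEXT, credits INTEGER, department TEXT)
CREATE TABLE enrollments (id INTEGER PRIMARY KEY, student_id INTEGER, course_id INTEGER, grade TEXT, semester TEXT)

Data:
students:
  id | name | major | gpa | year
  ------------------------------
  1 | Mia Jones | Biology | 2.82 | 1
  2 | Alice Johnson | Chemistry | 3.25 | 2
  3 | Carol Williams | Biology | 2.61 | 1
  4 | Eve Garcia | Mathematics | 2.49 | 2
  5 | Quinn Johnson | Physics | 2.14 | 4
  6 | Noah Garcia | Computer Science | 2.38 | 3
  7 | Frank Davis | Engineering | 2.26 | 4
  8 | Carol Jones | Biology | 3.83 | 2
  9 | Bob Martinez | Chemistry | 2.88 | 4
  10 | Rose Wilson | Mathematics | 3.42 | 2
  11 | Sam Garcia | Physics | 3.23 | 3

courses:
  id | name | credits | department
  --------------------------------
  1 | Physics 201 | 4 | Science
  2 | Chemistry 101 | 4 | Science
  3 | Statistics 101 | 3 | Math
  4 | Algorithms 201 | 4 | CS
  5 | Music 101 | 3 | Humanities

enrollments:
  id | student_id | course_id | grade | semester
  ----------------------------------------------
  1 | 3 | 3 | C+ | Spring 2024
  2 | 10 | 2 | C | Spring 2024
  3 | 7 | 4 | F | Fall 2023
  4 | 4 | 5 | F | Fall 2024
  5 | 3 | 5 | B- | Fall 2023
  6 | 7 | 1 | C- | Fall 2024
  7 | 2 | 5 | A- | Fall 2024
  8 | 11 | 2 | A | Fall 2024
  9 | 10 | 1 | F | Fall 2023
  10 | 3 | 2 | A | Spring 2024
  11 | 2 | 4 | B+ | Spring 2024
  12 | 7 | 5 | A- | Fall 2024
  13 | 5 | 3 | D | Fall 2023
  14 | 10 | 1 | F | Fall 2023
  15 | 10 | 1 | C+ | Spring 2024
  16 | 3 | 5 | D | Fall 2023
SELECT COUNT(*) FROM courses

Execution result:
5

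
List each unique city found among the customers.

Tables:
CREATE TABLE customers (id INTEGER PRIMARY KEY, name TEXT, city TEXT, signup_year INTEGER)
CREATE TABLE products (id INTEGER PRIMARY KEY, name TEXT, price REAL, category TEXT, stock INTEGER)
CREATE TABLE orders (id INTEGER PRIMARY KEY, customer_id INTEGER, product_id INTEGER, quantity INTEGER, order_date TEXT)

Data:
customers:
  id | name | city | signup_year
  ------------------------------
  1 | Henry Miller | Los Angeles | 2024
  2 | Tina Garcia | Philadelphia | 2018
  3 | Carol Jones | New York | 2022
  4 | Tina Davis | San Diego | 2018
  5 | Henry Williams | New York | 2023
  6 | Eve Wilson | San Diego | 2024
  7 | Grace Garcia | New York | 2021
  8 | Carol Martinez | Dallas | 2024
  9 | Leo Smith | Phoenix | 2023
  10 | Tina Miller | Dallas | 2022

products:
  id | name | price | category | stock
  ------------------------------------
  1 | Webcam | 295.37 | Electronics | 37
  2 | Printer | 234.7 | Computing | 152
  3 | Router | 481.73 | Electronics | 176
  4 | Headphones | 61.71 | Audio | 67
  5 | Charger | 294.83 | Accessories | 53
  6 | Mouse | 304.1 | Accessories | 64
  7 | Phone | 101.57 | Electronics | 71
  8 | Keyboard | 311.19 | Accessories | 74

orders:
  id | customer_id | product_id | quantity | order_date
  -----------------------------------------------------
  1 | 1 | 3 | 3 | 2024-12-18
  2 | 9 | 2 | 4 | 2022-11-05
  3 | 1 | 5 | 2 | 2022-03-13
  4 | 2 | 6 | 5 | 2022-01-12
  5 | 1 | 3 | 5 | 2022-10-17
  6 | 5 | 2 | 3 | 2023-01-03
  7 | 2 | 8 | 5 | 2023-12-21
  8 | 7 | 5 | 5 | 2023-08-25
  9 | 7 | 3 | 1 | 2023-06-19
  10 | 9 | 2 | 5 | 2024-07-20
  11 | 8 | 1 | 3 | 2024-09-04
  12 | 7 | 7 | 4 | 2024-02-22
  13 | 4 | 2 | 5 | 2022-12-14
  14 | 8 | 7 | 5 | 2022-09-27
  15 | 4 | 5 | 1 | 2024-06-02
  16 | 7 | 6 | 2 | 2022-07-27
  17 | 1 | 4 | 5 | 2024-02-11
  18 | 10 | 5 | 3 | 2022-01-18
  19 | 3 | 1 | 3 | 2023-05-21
SELECT DISTINCT city FROM customers

Execution result:
city
Los Angeles
Philadelphia
New York
San Diego
Dallas
Phoenix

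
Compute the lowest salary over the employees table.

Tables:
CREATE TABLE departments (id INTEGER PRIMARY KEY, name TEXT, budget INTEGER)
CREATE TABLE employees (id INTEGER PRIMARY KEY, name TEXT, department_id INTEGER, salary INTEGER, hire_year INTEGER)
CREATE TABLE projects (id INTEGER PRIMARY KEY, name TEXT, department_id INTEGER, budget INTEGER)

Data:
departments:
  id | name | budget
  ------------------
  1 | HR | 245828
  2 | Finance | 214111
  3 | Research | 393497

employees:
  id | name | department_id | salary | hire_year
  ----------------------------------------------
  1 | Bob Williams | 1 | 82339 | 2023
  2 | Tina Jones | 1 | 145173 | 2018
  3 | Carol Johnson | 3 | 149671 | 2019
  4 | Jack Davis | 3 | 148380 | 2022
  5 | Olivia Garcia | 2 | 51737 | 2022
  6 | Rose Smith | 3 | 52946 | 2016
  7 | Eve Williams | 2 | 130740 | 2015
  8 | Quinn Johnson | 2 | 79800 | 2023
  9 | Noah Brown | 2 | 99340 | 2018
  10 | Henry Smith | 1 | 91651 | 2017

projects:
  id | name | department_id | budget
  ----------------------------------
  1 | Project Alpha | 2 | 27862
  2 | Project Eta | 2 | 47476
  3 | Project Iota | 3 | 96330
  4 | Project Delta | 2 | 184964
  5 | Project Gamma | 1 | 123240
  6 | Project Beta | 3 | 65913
SELECT MIN(salary) FROM employees

Execution result:
51737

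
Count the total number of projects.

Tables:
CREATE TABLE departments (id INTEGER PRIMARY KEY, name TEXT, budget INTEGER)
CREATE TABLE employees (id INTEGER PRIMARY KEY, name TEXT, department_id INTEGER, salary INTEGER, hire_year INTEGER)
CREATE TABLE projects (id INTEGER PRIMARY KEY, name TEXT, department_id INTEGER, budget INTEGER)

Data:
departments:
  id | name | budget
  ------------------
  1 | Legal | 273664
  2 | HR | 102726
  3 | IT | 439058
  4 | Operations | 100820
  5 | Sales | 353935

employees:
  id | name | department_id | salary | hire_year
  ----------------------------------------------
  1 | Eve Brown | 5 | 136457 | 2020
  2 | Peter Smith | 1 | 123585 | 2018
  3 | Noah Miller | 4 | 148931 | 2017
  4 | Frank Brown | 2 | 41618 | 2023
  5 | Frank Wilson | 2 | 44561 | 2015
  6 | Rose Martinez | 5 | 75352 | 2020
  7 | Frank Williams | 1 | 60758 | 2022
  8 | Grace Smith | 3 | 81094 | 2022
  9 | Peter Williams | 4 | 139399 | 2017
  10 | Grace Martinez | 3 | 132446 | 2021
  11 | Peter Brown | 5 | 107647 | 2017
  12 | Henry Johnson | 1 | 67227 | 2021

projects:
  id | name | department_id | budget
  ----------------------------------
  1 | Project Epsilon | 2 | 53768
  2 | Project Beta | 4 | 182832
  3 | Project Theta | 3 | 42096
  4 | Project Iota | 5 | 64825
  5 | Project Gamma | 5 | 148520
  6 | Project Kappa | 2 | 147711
SELECT COUNT(*) FROM projects

Execution result:
6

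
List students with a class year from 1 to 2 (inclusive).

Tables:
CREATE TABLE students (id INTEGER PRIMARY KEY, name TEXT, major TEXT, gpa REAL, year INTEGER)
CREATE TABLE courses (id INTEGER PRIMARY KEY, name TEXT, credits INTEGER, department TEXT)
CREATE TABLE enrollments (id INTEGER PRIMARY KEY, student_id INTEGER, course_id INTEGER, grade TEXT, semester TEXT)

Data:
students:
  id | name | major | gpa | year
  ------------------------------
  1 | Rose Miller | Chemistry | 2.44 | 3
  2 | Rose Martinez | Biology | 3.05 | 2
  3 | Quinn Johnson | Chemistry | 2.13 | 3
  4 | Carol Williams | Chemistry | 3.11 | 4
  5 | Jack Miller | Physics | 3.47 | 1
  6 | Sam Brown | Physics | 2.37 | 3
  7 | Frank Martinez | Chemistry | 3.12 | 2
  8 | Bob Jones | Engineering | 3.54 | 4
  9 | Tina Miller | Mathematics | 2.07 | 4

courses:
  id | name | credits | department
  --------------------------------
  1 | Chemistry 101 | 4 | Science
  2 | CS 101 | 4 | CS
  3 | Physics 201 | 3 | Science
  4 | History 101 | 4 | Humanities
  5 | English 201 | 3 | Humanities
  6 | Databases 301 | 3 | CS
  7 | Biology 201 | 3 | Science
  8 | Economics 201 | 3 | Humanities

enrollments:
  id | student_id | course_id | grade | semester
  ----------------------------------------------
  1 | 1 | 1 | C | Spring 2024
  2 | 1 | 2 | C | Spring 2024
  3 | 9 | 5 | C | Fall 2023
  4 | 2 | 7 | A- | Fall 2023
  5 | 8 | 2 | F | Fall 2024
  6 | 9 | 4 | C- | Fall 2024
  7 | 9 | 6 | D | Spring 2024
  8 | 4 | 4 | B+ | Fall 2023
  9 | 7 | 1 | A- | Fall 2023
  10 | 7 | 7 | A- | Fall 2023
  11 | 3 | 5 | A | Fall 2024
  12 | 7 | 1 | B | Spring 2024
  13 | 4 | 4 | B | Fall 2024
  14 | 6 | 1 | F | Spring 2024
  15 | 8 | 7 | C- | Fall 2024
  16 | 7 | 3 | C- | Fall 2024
SELECT name, year FROM students WHERE year BETWEEN 1 AND 2

Execution result:
name | year
Rose Martinez | 2
Jack Miller | 1
Frank Martinez | 2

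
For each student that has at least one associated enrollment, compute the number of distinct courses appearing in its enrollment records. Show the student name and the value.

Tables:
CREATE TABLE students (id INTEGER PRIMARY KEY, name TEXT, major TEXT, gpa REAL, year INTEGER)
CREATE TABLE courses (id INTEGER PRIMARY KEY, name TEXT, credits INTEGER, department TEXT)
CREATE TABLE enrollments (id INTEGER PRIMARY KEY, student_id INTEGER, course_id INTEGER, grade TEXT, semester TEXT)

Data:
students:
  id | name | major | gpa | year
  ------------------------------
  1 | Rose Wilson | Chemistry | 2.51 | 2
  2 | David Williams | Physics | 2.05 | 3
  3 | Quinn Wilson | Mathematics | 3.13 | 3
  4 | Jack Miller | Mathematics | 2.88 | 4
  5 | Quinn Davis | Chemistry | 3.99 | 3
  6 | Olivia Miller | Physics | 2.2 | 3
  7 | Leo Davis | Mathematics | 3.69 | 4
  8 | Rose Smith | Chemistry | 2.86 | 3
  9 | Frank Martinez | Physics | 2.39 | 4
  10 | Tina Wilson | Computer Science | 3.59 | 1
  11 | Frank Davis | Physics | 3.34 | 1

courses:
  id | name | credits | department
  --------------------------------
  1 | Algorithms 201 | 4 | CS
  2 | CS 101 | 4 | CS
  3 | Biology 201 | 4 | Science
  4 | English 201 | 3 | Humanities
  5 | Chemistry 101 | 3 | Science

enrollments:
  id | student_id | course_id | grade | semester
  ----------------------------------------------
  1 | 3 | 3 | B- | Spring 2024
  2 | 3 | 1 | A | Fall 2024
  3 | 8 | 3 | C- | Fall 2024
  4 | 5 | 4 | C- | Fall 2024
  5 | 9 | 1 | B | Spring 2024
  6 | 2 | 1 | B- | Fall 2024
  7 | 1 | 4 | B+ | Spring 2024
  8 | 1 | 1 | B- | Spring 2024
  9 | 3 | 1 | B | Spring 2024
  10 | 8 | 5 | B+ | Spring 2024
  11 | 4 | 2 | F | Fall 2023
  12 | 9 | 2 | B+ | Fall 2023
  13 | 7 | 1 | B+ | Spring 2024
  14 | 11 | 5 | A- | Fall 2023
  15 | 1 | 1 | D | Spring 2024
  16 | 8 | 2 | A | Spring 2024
SELECT p.name, COUNT(DISTINCT c.course_id) AS distinct_course_count FROM enrollments c JOIN students p ON c.student_id = p.id GROUP BY p.id, p.name

Execution result:
name | distinct_course_count
Rose Wilson | 2
David Williams | 1
Quinn Wilson | 2
Jack Miller | 1
Quinn Davis | 1
Leo Davis | 1
Rose Smith | 3
Frank Martinez | 2
Frank Davis | 1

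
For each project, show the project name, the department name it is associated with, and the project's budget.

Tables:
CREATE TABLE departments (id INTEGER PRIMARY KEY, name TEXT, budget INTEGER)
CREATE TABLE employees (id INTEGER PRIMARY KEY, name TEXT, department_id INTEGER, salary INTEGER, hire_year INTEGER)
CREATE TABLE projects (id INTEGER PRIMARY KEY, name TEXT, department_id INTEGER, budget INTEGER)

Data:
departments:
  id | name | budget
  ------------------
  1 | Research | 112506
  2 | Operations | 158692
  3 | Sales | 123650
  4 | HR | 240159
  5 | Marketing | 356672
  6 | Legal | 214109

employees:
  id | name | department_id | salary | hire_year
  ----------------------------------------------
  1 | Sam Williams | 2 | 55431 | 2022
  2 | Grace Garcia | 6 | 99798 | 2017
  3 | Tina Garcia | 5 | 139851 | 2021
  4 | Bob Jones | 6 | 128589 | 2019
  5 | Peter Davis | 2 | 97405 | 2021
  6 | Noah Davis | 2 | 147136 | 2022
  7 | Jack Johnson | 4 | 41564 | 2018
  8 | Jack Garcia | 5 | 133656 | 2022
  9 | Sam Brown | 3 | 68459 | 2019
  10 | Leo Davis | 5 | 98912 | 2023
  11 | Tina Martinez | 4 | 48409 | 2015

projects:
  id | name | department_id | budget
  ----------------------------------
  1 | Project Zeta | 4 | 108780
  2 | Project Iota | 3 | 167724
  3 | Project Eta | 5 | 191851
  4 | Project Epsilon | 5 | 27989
SELECT c.name, p.name AS department, c.budget FROM projects c JOIN departments p ON c.department_id = p.id

Execution result:
name | department | budget
Project Zeta | HR | 108780
Project Iota | Sales | 167724
Project Eta | Marketing | 191851
Project Epsilon | Marketing | 27989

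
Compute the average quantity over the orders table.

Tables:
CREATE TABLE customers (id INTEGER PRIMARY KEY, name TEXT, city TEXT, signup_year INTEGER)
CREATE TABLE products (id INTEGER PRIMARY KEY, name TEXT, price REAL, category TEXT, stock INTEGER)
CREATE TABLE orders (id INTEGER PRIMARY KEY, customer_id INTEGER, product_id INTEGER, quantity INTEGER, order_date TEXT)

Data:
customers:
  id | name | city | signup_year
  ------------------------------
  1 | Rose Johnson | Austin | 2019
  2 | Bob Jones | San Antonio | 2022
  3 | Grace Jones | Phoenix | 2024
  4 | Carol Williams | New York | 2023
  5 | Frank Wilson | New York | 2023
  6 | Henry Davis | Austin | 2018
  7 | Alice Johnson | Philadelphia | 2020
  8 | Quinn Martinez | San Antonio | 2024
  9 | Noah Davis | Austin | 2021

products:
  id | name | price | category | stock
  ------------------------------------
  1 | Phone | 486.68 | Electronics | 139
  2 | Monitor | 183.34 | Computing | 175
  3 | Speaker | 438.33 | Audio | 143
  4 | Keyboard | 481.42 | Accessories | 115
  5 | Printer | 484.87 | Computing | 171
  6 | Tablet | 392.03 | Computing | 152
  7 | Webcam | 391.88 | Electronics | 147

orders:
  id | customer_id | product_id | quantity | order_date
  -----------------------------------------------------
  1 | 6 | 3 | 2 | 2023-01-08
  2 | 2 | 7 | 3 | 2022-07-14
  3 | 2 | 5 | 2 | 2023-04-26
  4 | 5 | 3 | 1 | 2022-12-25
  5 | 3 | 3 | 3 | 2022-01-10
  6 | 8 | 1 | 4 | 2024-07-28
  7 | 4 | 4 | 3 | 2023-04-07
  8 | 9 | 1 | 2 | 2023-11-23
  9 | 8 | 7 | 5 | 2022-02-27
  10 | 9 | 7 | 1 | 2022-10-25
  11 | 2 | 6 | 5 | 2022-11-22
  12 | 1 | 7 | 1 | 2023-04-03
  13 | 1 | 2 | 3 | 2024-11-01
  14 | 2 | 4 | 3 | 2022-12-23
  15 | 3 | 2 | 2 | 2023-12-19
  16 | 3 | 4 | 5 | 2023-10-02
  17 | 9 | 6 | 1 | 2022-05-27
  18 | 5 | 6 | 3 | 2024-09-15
SELECT AVG(quantity) FROM orders

Execution result:
2.72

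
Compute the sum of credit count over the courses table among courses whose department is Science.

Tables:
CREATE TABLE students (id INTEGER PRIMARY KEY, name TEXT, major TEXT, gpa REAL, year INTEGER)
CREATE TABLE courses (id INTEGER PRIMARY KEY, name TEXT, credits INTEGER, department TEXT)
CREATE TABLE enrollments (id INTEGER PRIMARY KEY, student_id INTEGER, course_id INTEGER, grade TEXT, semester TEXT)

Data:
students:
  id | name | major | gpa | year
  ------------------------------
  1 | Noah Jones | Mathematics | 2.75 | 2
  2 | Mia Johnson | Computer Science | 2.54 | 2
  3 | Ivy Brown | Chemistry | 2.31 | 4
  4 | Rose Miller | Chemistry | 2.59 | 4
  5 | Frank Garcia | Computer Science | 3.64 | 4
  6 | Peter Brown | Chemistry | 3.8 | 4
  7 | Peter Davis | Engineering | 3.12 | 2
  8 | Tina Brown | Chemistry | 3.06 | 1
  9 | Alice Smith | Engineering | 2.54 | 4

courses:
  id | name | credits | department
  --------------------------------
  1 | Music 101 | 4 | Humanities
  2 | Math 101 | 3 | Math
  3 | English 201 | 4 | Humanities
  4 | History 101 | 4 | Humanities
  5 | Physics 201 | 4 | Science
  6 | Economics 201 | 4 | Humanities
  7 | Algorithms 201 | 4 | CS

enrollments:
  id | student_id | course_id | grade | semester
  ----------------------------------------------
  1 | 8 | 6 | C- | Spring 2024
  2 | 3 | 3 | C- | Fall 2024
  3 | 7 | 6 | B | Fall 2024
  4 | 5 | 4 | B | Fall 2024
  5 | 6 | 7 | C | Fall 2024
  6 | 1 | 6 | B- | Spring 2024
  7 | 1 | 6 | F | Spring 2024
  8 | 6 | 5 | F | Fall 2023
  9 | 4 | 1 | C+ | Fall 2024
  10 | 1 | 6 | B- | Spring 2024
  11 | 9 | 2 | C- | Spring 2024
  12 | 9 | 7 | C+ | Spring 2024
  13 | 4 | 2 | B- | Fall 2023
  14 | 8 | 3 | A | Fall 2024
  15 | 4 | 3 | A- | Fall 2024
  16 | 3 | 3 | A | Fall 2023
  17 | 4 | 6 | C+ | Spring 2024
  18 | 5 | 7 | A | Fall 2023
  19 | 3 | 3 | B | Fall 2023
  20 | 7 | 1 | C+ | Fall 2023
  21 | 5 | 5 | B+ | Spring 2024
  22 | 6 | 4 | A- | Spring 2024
SELECT SUM(credits) FROM courses WHERE department = 'Science'

Execution result:
4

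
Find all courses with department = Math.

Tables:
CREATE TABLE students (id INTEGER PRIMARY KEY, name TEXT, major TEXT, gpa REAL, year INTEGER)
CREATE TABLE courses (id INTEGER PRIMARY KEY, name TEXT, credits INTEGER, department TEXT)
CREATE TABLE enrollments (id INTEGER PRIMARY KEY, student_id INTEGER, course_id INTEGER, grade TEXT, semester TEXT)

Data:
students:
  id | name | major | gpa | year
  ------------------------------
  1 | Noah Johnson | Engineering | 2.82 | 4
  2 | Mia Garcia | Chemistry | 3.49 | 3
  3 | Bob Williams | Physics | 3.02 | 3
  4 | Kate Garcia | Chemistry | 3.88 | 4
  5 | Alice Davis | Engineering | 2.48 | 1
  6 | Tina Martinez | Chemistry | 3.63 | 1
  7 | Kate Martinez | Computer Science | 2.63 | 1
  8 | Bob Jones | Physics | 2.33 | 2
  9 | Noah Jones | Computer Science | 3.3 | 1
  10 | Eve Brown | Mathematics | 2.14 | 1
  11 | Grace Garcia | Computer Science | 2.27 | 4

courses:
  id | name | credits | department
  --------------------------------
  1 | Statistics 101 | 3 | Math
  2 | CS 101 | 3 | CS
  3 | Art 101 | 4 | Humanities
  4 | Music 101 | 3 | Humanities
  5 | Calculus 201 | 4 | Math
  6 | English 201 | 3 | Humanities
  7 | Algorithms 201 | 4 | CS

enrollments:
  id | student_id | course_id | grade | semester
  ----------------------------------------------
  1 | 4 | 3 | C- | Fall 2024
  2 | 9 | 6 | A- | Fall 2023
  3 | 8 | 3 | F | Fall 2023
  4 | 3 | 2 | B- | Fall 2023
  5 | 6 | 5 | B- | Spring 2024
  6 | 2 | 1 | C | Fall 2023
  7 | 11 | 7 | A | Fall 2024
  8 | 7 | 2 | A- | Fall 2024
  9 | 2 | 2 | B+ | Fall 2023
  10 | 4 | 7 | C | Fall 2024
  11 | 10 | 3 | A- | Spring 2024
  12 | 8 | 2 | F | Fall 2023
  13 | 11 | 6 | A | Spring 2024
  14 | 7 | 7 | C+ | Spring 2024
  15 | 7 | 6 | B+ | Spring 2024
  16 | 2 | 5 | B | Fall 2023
SELECT name, department FROM courses WHERE department = 'Math'

Execution result:
name | department
Statistics 101 | Math
Calculus 201 | Math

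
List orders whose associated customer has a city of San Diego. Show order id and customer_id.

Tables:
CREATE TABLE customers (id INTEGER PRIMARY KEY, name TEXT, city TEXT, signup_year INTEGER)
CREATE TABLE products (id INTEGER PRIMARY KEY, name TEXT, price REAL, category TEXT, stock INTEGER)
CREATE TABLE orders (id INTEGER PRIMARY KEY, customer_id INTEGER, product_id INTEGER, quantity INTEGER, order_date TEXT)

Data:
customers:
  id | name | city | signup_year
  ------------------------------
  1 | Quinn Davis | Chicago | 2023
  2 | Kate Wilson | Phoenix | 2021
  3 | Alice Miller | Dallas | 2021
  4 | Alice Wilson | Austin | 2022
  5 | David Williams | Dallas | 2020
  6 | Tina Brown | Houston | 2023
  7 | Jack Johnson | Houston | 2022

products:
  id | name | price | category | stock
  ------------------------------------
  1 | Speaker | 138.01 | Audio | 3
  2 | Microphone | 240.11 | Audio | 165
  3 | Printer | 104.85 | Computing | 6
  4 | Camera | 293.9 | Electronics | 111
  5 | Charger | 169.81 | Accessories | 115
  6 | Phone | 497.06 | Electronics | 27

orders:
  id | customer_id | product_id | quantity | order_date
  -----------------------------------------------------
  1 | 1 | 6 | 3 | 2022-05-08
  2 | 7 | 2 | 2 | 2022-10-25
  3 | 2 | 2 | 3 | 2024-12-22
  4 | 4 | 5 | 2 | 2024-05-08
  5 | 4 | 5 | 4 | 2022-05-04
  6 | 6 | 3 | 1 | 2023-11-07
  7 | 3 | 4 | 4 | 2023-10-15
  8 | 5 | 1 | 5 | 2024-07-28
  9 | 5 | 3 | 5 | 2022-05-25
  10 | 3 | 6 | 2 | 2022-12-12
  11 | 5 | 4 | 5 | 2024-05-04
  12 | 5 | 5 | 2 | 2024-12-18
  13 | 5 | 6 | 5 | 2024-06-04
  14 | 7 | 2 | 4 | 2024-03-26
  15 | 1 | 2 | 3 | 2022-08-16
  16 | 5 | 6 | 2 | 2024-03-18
SELECT id, customer_id FROM orders WHERE customer_id IN (SELECT id FROM customers WHERE city = 'San Diego')

Execution result:
(no rows)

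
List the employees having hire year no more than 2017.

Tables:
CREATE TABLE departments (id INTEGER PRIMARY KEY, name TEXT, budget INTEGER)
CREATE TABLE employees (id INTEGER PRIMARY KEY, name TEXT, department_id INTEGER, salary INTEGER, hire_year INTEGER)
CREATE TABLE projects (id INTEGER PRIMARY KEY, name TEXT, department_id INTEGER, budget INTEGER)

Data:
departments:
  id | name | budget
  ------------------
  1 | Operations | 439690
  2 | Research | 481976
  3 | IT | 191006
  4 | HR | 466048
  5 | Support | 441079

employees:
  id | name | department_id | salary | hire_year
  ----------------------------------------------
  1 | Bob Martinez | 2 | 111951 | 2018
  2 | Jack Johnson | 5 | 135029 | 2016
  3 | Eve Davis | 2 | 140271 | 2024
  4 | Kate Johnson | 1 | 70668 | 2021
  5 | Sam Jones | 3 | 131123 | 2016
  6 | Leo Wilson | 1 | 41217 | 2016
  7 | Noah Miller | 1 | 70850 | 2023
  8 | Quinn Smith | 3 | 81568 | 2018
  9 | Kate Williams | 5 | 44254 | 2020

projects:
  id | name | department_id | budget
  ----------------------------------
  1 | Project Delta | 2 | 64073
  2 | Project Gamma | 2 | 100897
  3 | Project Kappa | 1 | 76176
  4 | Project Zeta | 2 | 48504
SELECT name, hire_year FROM employees WHERE hire_year <= 2017

Execution result:
name | hire_year
Jack Johnson | 2016
Sam Jones | 2016
Leo Wilson | 2016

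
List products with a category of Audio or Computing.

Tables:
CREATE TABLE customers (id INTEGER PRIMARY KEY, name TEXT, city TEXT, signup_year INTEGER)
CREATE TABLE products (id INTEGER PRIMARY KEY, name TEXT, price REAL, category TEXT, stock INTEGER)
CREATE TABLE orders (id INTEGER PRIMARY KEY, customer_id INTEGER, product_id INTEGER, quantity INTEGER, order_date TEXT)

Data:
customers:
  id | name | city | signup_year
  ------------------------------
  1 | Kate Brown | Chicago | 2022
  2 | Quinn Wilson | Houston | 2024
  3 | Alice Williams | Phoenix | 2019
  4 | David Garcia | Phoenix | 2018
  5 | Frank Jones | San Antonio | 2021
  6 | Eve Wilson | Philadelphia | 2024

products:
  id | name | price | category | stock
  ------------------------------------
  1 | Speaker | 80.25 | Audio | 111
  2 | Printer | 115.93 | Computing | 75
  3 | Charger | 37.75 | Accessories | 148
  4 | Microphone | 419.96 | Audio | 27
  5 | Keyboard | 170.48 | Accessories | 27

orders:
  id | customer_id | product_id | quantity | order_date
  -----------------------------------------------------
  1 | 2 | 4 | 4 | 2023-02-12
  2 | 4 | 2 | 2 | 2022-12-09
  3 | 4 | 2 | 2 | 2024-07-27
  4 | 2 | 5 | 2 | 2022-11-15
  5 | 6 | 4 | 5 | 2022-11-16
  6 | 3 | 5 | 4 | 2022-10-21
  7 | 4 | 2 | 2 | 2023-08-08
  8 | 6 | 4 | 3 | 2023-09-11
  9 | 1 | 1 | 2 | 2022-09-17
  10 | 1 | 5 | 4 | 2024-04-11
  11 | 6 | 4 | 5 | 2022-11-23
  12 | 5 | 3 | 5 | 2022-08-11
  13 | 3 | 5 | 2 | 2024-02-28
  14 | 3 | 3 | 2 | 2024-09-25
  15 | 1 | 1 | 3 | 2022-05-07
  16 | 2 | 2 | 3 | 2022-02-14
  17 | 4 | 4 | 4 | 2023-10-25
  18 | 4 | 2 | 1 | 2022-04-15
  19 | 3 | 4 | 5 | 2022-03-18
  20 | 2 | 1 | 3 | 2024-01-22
SELECT name, category FROM products WHERE category IN ('Audio', 'Computing')

Execution result:
name | category
Speaker | Audio
Printer | Computing
Microphone | Audio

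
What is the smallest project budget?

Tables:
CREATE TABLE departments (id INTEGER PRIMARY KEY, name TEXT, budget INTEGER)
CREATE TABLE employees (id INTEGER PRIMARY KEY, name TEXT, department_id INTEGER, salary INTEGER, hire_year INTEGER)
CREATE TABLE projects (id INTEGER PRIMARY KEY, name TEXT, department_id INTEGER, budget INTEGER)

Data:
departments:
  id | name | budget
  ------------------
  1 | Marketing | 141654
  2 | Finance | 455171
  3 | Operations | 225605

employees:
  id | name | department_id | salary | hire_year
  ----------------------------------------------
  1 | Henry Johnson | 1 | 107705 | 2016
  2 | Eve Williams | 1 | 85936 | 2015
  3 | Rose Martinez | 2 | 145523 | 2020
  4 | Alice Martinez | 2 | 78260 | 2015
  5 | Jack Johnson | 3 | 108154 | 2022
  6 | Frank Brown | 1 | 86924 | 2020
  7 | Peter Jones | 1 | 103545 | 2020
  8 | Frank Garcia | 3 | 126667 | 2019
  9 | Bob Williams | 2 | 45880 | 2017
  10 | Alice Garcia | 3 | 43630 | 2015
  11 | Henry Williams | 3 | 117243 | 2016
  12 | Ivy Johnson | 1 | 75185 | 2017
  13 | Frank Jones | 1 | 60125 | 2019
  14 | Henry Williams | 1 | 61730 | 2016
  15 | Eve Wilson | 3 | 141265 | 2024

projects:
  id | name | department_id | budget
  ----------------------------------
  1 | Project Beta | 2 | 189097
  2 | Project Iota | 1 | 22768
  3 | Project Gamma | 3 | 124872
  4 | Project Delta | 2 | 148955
SELECT MIN(budget) FROM projects

Execution result:
22768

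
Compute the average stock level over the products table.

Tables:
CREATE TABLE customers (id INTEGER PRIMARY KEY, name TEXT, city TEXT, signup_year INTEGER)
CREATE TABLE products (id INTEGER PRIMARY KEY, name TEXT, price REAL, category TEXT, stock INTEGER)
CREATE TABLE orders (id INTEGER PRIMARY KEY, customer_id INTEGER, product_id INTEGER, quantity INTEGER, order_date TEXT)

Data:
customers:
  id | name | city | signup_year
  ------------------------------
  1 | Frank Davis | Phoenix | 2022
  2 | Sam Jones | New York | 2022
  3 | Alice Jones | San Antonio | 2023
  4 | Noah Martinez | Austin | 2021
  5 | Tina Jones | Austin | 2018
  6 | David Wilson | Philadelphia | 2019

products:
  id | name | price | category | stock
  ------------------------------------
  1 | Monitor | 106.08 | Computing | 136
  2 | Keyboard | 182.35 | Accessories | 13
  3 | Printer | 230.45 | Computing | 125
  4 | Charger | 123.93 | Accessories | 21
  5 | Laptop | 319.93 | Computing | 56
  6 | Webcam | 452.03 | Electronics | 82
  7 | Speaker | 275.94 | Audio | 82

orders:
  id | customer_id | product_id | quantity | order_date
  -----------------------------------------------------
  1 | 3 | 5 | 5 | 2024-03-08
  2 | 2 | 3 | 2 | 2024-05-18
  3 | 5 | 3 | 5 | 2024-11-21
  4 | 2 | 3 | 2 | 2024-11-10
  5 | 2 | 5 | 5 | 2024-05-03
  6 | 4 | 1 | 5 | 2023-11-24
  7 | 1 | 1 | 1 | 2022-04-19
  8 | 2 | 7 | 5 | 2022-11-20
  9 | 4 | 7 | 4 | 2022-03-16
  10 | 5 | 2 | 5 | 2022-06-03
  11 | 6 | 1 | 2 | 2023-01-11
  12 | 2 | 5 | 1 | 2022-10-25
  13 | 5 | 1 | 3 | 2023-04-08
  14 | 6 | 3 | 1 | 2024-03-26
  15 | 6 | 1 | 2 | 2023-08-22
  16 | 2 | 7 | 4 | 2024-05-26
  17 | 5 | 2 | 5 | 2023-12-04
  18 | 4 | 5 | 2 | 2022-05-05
SELECT AVG(stock) FROM products

Execution result:
73.57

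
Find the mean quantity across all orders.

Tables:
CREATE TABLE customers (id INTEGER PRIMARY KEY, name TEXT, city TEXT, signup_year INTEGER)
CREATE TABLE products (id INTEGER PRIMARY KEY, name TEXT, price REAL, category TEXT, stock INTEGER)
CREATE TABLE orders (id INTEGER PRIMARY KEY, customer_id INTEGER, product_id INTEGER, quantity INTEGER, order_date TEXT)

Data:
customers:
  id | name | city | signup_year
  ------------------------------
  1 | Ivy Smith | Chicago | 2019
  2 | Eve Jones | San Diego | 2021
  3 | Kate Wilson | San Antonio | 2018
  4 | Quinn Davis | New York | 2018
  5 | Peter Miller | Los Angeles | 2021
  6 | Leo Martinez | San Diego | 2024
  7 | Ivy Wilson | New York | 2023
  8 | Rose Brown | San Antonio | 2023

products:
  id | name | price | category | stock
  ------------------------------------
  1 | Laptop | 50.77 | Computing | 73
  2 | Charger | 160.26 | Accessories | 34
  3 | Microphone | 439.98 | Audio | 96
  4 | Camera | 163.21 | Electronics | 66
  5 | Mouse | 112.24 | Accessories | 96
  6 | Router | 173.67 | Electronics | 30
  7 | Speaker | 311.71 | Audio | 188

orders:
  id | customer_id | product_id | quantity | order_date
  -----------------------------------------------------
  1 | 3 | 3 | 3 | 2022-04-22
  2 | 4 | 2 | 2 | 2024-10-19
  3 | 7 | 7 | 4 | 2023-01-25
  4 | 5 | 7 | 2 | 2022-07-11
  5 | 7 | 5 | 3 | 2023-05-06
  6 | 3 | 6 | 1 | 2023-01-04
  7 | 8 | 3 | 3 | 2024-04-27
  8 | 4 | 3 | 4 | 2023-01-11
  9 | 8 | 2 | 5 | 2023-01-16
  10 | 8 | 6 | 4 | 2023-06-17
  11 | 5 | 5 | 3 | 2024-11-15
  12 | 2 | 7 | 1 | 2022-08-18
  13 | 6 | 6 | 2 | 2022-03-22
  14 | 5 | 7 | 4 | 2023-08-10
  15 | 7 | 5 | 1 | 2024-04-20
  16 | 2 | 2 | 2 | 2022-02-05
SELECT AVG(quantity) FROM orders

Execution result:
2.75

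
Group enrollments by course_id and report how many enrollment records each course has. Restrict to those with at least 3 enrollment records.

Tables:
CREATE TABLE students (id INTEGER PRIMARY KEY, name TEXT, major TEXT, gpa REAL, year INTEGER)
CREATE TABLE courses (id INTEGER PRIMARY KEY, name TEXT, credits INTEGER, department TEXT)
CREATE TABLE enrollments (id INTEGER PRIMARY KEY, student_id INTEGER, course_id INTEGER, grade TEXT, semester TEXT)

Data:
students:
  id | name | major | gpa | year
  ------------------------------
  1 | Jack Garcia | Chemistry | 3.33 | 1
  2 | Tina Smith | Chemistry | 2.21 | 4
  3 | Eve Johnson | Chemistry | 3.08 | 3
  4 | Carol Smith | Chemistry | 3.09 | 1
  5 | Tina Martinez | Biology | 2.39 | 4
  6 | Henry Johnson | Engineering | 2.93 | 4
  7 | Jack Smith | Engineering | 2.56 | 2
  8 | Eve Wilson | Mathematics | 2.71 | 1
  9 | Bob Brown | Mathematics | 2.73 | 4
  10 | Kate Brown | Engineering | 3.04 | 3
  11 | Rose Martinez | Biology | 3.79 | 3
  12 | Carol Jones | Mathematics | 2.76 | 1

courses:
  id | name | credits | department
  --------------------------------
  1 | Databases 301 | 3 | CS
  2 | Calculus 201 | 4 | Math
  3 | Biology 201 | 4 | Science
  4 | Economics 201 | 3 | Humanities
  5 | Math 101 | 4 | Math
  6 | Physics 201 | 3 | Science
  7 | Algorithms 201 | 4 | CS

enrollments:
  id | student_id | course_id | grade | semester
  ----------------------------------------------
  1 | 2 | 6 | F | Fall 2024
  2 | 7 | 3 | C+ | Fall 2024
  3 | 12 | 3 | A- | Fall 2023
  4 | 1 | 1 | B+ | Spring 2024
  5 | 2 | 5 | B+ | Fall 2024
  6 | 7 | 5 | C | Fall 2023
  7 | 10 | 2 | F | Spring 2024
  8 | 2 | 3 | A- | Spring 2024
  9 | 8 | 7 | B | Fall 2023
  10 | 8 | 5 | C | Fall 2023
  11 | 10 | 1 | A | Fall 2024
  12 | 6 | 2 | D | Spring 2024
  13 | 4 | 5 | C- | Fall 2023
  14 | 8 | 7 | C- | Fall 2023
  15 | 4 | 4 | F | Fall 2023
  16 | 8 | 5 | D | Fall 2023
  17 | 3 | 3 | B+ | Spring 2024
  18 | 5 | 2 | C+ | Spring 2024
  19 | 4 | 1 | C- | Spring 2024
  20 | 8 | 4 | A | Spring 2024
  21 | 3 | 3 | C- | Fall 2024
SELECT course_id, COUNT(*) AS enrollment_count FROM enrollments GROUP BY course_id HAVING COUNT(*) >= 3

Execution result:
course_id | enrollment_count
1 | 3
2 | 3
3 | 5
5 | 5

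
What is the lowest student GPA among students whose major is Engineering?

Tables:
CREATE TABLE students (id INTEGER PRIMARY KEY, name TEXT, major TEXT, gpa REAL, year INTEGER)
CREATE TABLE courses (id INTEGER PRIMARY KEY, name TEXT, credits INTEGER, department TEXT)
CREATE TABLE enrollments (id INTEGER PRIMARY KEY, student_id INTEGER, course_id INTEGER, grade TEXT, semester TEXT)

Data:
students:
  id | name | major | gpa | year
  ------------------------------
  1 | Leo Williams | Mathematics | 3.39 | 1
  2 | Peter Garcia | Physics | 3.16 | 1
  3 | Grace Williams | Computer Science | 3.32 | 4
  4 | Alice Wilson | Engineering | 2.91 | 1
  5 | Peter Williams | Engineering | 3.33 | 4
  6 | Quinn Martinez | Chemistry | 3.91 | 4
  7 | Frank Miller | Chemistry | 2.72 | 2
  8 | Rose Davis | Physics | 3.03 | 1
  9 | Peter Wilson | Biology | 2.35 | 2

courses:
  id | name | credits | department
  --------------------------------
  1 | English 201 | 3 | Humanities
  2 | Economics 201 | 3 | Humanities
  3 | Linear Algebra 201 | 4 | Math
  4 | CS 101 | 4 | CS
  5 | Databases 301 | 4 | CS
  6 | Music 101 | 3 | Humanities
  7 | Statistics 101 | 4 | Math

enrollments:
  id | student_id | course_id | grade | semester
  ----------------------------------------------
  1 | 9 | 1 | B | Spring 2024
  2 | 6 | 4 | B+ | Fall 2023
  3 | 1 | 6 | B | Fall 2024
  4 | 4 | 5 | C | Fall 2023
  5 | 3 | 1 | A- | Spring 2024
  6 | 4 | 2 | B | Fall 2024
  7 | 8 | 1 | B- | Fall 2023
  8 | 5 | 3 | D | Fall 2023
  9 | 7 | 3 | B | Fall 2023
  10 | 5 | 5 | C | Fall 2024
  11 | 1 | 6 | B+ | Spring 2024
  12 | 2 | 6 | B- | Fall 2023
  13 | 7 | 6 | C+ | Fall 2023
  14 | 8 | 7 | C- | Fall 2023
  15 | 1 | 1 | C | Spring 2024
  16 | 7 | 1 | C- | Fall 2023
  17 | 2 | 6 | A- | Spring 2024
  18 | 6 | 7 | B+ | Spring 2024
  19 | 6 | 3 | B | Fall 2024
SELECT MIN(gpa) FROM students WHERE major = 'Engineering'

Execution result:
2.91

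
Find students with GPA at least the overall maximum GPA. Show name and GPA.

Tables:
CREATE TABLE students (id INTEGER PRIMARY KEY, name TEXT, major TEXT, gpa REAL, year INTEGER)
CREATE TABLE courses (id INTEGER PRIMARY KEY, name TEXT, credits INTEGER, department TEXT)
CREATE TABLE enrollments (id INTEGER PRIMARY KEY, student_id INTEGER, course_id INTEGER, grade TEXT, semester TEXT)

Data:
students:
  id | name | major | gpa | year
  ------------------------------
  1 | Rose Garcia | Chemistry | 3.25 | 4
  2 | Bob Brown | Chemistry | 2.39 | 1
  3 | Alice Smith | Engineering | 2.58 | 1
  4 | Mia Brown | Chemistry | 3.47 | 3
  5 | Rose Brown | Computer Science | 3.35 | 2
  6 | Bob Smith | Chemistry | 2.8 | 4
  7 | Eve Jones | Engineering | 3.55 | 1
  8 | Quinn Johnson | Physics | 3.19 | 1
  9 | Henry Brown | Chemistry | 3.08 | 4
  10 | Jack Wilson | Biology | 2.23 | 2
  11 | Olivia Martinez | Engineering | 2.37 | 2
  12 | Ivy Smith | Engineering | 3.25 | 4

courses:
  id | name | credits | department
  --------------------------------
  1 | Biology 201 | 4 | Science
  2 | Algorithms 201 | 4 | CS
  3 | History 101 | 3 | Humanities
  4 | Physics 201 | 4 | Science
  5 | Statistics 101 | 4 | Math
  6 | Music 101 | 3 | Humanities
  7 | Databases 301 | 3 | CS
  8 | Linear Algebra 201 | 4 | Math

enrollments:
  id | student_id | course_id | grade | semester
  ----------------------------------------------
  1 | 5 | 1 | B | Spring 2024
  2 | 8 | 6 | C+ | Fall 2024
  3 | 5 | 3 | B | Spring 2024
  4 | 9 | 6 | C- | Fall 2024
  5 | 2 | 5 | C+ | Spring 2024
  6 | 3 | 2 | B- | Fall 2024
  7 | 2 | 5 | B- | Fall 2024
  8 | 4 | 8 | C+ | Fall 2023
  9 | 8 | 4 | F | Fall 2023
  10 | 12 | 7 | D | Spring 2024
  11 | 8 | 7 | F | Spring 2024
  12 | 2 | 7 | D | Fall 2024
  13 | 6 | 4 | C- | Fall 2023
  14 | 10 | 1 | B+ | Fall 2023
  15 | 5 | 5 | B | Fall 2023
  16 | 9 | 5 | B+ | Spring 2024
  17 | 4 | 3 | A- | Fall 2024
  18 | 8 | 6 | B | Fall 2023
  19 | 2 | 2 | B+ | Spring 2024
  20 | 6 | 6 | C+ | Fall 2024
SELECT name, gpa FROM students WHERE gpa >= (SELECT MAX(gpa) FROM students)

Execution result:
name | gpa
Eve Jones | 3.55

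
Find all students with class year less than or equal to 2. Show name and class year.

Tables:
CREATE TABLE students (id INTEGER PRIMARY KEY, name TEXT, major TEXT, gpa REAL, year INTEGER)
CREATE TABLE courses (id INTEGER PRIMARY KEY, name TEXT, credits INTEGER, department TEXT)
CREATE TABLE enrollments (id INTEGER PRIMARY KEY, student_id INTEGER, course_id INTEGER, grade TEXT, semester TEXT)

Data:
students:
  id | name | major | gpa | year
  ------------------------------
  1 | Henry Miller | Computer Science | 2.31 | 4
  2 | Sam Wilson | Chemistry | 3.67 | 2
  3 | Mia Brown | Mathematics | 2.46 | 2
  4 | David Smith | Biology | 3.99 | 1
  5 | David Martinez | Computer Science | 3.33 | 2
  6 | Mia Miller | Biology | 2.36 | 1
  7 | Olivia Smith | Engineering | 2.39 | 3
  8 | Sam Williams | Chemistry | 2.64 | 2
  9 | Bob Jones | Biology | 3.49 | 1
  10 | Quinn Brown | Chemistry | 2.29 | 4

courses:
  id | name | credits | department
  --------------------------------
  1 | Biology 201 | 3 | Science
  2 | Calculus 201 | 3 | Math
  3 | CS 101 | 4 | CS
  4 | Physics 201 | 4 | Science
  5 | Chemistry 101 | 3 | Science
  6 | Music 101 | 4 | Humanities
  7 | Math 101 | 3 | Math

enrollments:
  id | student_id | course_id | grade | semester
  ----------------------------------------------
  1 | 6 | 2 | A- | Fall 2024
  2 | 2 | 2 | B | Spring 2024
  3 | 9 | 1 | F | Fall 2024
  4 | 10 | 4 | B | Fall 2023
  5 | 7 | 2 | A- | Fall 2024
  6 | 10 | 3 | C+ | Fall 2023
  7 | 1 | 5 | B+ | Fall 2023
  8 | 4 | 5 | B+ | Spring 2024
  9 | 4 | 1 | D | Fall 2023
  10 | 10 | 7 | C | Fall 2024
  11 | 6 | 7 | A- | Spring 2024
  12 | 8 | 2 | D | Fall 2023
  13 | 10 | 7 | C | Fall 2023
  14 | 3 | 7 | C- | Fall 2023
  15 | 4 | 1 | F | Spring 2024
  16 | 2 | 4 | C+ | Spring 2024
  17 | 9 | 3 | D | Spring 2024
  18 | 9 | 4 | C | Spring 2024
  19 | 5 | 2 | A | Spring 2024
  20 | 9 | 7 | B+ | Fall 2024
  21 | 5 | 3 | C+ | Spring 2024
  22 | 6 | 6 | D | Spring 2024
SELECT name, year FROM students WHERE year <= 2

Execution result:
name | year
Sam Wilson | 2
Mia Brown | 2
David Smith | 1
David Martinez | 2
Mia Miller | 1
Sam Williams | 2
Bob Jones | 1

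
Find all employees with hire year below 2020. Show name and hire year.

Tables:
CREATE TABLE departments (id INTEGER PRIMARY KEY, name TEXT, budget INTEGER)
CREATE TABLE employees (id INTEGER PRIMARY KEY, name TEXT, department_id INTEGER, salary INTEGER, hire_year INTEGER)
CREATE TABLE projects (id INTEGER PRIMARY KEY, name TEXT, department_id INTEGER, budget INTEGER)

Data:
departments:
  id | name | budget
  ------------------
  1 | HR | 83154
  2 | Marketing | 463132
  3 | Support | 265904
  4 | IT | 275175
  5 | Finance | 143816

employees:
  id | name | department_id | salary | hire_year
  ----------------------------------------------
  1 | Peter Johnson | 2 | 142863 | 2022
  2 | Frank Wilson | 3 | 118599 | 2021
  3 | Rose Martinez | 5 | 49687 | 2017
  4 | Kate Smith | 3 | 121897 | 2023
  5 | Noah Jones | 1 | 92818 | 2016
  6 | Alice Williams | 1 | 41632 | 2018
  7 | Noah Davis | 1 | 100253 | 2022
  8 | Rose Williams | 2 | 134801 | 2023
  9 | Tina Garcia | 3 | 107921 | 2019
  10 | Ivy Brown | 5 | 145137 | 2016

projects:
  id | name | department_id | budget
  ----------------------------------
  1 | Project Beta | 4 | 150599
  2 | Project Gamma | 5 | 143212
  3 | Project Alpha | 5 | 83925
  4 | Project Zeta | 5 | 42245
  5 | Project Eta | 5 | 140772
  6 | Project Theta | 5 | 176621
SELECT name, hire_year FROM employees WHERE hire_year < 2020

Execution result:
name | hire_year
Rose Martinez | 2017
Noah Jones | 2016
Alice Williams | 2018
Tina Garcia | 2019
Ivy Brown | 2016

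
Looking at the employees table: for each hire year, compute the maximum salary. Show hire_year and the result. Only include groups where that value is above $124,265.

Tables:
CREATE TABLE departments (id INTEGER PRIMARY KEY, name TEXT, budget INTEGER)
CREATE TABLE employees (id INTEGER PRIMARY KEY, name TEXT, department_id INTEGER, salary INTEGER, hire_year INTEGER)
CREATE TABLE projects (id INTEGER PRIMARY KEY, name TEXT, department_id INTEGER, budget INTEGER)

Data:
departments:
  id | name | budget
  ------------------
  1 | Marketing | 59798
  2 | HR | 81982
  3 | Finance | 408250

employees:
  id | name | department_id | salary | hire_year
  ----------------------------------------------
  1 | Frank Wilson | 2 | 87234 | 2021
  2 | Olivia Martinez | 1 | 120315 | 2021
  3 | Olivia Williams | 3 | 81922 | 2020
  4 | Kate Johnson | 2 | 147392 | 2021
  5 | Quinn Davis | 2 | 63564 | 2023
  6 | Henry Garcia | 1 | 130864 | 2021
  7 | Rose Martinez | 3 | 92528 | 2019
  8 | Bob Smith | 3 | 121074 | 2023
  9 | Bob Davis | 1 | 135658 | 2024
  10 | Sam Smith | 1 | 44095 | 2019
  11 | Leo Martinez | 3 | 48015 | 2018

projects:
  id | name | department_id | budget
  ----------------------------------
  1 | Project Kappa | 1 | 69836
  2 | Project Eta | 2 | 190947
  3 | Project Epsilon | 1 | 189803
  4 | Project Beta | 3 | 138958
SELECT hire_year, MAX(salary) AS max_salary FROM employees GROUP BY hire_year HAVING MAX(salary) > 124265

Execution result:
hire_year | max_salary
2021 | 147392
2024 | 135658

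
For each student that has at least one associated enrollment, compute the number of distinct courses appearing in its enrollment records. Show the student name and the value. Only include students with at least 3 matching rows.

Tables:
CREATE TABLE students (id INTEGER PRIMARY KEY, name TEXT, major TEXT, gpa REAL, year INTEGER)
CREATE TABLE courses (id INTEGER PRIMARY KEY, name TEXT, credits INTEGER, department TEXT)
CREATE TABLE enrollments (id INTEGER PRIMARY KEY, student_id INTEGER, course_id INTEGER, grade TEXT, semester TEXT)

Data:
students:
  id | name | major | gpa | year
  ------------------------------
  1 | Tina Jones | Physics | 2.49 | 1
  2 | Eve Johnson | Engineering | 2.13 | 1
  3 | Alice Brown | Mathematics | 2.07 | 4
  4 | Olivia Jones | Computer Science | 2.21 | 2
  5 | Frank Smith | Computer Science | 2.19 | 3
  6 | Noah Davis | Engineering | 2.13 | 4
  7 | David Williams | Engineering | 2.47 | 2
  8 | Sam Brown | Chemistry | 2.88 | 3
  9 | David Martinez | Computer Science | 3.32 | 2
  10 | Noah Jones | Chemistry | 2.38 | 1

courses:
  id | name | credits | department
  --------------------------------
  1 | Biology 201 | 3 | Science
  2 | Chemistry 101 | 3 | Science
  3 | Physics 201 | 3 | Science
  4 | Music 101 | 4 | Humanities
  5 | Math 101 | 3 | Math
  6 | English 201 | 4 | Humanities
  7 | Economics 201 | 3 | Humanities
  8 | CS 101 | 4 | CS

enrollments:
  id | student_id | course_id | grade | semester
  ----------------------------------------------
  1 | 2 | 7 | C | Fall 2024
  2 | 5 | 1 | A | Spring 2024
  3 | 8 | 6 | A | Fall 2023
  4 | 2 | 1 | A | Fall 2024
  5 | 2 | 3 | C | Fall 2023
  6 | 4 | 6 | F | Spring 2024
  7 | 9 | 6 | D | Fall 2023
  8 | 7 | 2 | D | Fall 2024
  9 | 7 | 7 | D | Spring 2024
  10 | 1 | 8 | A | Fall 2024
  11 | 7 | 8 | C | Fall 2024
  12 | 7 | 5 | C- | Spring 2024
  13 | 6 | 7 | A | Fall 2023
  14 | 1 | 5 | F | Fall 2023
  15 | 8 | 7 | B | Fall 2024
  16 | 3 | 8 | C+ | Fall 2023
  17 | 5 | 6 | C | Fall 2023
SELECT p.name, COUNT(DISTINCT c.course_id) AS distinct_course_count FROM enrollments c JOIN students p ON c.student_id = p.id GROUP BY p.id, p.name HAVING COUNT(*) >= 3

Execution result:
name | distinct_course_count
Eve Johnson | 3
David Williams | 4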